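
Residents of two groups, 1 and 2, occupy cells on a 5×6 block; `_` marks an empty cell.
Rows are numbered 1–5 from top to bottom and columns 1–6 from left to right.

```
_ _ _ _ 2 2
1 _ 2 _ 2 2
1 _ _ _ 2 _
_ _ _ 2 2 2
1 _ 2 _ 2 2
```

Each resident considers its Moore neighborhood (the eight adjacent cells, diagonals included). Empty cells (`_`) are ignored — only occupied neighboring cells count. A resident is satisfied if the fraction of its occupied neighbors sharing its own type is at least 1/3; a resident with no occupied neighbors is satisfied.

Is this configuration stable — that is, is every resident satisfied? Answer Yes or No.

(1,5)2 3/3 ok
(1,6)2 3/3 ok
(2,1)1 1/1 ok
(2,3)2 0/0 ok
(2,5)2 4/4 ok
(2,6)2 4/4 ok
(3,1)1 1/1 ok
(3,5)2 5/5 ok
(4,4)2 4/4 ok
(4,5)2 5/5 ok
(4,6)2 4/4 ok
(5,1)1 0/0 ok
(5,3)2 1/1 ok
(5,5)2 4/4 ok
(5,6)2 3/3 ok
All meet the threshold, so the configuration is stable.

Yes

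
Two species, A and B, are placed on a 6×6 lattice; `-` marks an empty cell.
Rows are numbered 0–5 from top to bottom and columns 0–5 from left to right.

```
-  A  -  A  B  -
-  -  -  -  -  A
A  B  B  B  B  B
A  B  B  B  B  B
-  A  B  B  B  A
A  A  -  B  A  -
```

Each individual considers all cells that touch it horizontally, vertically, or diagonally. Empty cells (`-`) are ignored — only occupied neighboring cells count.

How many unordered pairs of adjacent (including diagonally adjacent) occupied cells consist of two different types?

Scan each occupied cell's neighbors to the right and below (and the two forward diagonals) so each pair is counted once.
Row 0: A(0,3)–B(0,4)≠ B(0,4)–A(1,5)≠  → 2/2 unlike.
Row 1: A(1,5)–B(2,5)≠ A(1,5)–B(2,4)≠  → 2/2 unlike.
Row 2: A(2,0)–B(2,1)≠ A(2,0)–A(3,0)= A(2,0)–B(3,1)≠ B(2,1)–B(2,2)= B(2,1)–B(3,1)= B(2,1)–B(3,2)= B(2,1)–A(3,0)≠ B(2,2)–B(2,3)= B(2,2)–B(3,2)= B(2,2)–B(3,3)= B(2,2)–B(3,1)= B(2,3)–B(2,4)= B(2,3)–B(3,3)= B(2,3)–B(3,4)= B(2,3)–B(3,2)= B(2,4)–B(2,5)= B(2,4)–B(3,4)= B(2,4)–B(3,5)= B(2,4)–B(3,3)= B(2,5)–B(3,5)= B(2,5)–B(3,4)=  → 3/21 unlike.
Row 3: A(3,0)–B(3,1)≠ A(3,0)–A(4,1)= B(3,1)–B(3,2)= B(3,1)–A(4,1)≠ B(3,1)–B(4,2)= B(3,2)–B(3,3)= B(3,2)–B(4,2)= B(3,2)–B(4,3)= B(3,2)–A(4,1)≠ B(3,3)–B(3,4)= B(3,3)–B(4,3)= B(3,3)–B(4,4)= B(3,3)–B(4,2)= B(3,4)–B(3,5)= B(3,4)–B(4,4)= B(3,4)–A(4,5)≠ B(3,4)–B(4,3)= B(3,5)–A(4,5)≠ B(3,5)–B(4,4)=  → 5/19 unlike.
Row 4: A(4,1)–B(4,2)≠ A(4,1)–A(5,1)= A(4,1)–A(5,0)= B(4,2)–B(4,3)= B(4,2)–B(5,3)= B(4,2)–A(5,1)≠ B(4,3)–B(4,4)= B(4,3)–B(5,3)= B(4,3)–A(5,4)≠ B(4,4)–A(4,5)≠ B(4,4)–A(5,4)≠ B(4,4)–B(5,3)= A(4,5)–A(5,4)=  → 5/13 unlike.
Row 5: A(5,0)–A(5,1)= B(5,3)–A(5,4)≠  → 1/2 unlike.
Total adjacent occupied pairs: 59; unlike-type pairs: 18.

18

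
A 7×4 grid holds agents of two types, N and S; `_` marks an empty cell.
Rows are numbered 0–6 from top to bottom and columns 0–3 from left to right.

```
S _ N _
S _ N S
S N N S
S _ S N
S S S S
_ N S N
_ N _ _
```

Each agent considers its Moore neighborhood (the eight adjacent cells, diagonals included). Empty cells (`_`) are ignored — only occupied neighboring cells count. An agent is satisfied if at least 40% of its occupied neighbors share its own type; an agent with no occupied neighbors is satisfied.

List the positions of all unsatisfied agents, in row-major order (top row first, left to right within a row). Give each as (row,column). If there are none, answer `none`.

Row 0: (0,0)S 1/1 satisfied · (0,2)N 1/2 satisfied
Row 1: (1,0)S 2/3 satisfied · (1,2)N 3/5 satisfied · (1,3)S 1/4 not
Row 2: (2,0)S 2/3 satisfied · (2,1)N 2/6 not · (2,2)N 3/6 satisfied · (2,3)S 2/5 satisfied
Row 3: (3,0)S 3/4 satisfied · (3,2)S 4/7 satisfied · (3,3)N 1/5 not
Row 4: (4,0)S 2/3 satisfied · (4,1)S 5/6 satisfied · (4,2)S 4/7 satisfied · (4,3)S 3/5 satisfied
Row 5: (5,1)N 1/5 not · (5,2)S 3/6 satisfied · (5,3)N 0/3 not
Row 6: (6,1)N 1/2 satisfied

(1,3), (2,1), (3,3), (5,1), (5,3)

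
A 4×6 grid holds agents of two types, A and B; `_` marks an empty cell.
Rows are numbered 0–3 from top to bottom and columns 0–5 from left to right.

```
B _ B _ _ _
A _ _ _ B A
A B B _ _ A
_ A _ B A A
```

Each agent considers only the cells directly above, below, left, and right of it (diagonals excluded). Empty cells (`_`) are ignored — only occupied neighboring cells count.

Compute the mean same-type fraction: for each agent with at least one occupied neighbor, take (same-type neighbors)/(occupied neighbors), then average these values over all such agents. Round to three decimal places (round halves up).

0.444

Row 0: (0,0)B 0/1 · (0,2)B — no occupied neighbors
Row 1: (1,0)A 1/2 · (1,4)B 0/1 · (1,5)A 1/2
Row 2: (2,0)A 1/2 · (2,1)B 1/3 · (2,2)B 1/1 · (2,5)A 2/2
Row 3: (3,1)A 0/1 · (3,3)B 0/1 · (3,4)A 1/2 · (3,5)A 2/2
Sum over 12 agents: 0/1 + 1/2 + 0/1 + 1/2 + 1/2 + 1/3 + 1/1 + 2/2 + 0/1 + 0/1 + 1/2 + 2/2 = 16/3; mean = 16/3 ÷ 12 = 4/9 = 0.444444… → 0.444.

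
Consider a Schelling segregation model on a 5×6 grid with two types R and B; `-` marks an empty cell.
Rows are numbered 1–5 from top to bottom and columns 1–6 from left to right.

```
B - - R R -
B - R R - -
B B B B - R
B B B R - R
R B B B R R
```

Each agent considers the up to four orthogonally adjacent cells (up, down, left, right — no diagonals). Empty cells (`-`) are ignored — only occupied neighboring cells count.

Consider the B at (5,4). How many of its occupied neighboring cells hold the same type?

Occupied neighbors of (5,4): (4,4)=R, (5,3)=B, (5,5)=R.
Same type (B): 1 of 3.

1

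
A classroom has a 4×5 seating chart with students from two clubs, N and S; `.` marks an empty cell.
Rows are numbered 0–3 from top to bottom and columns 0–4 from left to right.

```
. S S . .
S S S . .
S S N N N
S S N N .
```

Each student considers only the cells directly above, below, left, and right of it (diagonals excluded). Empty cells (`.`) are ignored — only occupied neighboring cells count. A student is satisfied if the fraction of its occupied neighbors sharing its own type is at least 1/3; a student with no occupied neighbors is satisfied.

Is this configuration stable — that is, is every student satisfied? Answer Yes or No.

Yes

(0,1)S 2/2 ✓
(0,2)S 2/2 ✓
(1,0)S 2/2 ✓
(1,1)S 4/4 ✓
(1,2)S 2/3 ✓
(2,0)S 3/3 ✓
(2,1)S 3/4 ✓
(2,2)N 2/4 ✓
(2,3)N 3/3 ✓
(2,4)N 1/1 ✓
(3,0)S 2/2 ✓
(3,1)S 2/3 ✓
(3,2)N 2/3 ✓
(3,3)N 2/2 ✓
All meet the threshold, so the configuration is stable.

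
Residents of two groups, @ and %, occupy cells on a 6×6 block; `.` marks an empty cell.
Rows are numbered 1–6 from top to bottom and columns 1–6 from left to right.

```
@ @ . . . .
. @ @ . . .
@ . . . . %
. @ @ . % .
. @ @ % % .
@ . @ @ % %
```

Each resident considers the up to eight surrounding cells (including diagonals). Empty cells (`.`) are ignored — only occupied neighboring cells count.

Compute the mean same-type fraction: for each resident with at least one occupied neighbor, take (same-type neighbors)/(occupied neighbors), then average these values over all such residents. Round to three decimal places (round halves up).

Row 1: (1,1)@ 2/2 · (1,2)@ 3/3
Row 2: (2,2)@ 4/4 · (2,3)@ 2/2
Row 3: (3,1)@ 2/2 · (3,6)% 1/1
Row 4: (4,2)@ 4/4 · (4,3)@ 3/4 · (4,5)% 3/3
Row 5: (5,2)@ 5/5 · (5,3)@ 5/6 · (5,4)% 3/7 · (5,5)% 4/5
Row 6: (6,1)@ 1/1 · (6,3)@ 3/4 · (6,4)@ 2/5 · (6,5)% 3/4 · (6,6)% 2/2
Sum over 18 residents: 2/2 + 3/3 + 4/4 + 2/2 + 2/2 + 1/1 + 4/4 + 3/4 + 3/3 + 5/5 + 5/6 + 3/7 + 4/5 + 1/1 + 3/4 + 2/5 + 3/4 + 2/2 = 6599/420; mean = 6599/420 ÷ 18 = 6599/7560 = 0.872883… → 0.873.

0.873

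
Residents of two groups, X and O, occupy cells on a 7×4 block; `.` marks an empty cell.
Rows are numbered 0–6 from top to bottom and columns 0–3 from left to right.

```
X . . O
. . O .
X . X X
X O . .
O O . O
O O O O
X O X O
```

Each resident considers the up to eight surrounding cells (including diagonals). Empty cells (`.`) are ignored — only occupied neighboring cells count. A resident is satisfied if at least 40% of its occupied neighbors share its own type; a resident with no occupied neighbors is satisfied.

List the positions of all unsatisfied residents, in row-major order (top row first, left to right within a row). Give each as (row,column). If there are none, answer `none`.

(1,2), (2,2), (3,0), (6,0), (6,2)

Row 0: (0,0)X 0/0 ok · (0,3)O 1/1 ok
Row 1: (1,2)O 1/3 unhappy
Row 2: (2,0)X 1/2 ok · (2,2)X 1/3 unhappy · (2,3)X 1/2 ok
Row 3: (3,0)X 1/4 unhappy · (3,1)O 2/5 ok
Row 4: (4,0)O 4/5 ok · (4,1)O 5/6 ok · (4,3)O 2/2 ok
Row 5: (5,0)O 4/5 ok · (5,1)O 5/7 ok · (5,2)O 6/7 ok · (5,3)O 3/4 ok
Row 6: (6,0)X 0/3 unhappy · (6,1)O 3/5 ok · (6,2)X 0/5 unhappy · (6,3)O 2/3 ok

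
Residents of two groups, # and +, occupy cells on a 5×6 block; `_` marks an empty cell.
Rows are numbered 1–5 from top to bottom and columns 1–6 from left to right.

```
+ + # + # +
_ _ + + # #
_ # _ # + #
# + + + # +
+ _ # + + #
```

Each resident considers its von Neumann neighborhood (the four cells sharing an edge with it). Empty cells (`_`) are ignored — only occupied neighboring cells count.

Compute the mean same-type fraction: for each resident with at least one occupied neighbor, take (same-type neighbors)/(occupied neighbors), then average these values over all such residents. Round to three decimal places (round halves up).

Row 1: (1,1)+ 1/1 · (1,2)+ 1/2 · (1,3)# 0/3 · (1,4)+ 1/3 · (1,5)# 1/3 · (1,6)+ 0/2
Row 2: (2,3)+ 1/2 · (2,4)+ 2/4 · (2,5)# 2/4 · (2,6)# 2/3
Row 3: (3,2)# 0/1 · (3,4)# 0/3 · (3,5)+ 0/4 · (3,6)# 1/3
Row 4: (4,1)# 0/2 · (4,2)+ 1/3 · (4,3)+ 2/3 · (4,4)+ 2/4 · (4,5)# 0/4 · (4,6)+ 0/3
Row 5: (5,1)+ 0/1 · (5,3)# 0/2 · (5,4)+ 2/3 · (5,5)+ 1/3 · (5,6)# 0/2
Sum over 25 residents: 1/1 + 1/2 + 0/3 + 1/3 + 1/3 + 0/2 + 1/2 + 2/4 + 2/4 + 2/3 + 0/1 + 0/3 + 0/4 + 1/3 + 0/2 + 1/3 + 2/3 + 2/4 + 0/4 + 0/3 + 0/1 + 0/2 + 2/3 + 1/3 + 0/2 = 43/6; mean = 43/6 ÷ 25 = 43/150 = 0.286666… → 0.287.

0.287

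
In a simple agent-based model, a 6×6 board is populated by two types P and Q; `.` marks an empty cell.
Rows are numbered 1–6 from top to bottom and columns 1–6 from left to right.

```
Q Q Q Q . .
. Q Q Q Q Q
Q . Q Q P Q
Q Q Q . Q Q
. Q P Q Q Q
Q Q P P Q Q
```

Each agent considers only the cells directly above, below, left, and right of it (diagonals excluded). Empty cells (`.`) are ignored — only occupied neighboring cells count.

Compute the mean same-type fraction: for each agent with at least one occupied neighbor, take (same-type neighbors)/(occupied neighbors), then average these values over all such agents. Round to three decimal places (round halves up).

Row 1: (1,1)Q 1/1 · (1,2)Q 3/3 · (1,3)Q 3/3 · (1,4)Q 2/2
Row 2: (2,2)Q 2/2 · (2,3)Q 4/4 · (2,4)Q 4/4 · (2,5)Q 2/3 · (2,6)Q 2/2
Row 3: (3,1)Q 1/1 · (3,3)Q 3/3 · (3,4)Q 2/3 · (3,5)P 0/4 · (3,6)Q 2/3
Row 4: (4,1)Q 2/2 · (4,2)Q 3/3 · (4,3)Q 2/3 · (4,5)Q 2/3 · (4,6)Q 3/3
Row 5: (5,2)Q 2/3 · (5,3)P 1/4 · (5,4)Q 1/3 · (5,5)Q 4/4 · (5,6)Q 3/3
Row 6: (6,1)Q 1/1 · (6,2)Q 2/3 · (6,3)P 2/3 · (6,4)P 1/3 · (6,5)Q 2/3 · (6,6)Q 2/2
Sum over 30 agents: 1/1 + 3/3 + 3/3 + 2/2 + 2/2 + 4/4 + 4/4 + 2/3 + 2/2 + 1/1 + 3/3 + 2/3 + 0/4 + 2/3 + 2/2 + 3/3 + 2/3 + 2/3 + 3/3 + 2/3 + 1/4 + 1/3 + 4/4 + 3/3 + 1/1 + 2/3 + 2/3 + 1/3 + 2/3 + 2/2 = 287/12; mean = 287/12 ÷ 30 = 287/360 = 0.797222… → 0.797.

0.797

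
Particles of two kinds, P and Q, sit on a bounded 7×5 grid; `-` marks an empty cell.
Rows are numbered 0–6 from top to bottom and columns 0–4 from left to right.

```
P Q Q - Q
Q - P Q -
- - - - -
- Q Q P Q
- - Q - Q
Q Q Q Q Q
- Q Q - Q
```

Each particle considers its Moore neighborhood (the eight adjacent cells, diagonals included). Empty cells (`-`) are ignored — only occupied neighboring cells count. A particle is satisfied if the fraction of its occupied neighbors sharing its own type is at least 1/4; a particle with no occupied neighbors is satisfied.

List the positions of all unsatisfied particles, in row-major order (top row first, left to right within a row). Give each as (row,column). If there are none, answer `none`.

(0,0)P 0/2 not
(0,1)Q 2/4 satisfied
(0,2)Q 2/3 satisfied
(0,4)Q 1/1 satisfied
(1,0)Q 1/2 satisfied
(1,2)P 0/3 not
(1,3)Q 2/3 satisfied
(3,1)Q 2/2 satisfied
(3,2)Q 2/3 satisfied
(3,3)P 0/4 not
(3,4)Q 1/2 satisfied
(4,2)Q 5/6 satisfied
(4,4)Q 3/4 satisfied
(5,0)Q 2/2 satisfied
(5,1)Q 5/5 satisfied
(5,2)Q 5/5 satisfied
(5,3)Q 6/6 satisfied
(5,4)Q 3/3 satisfied
(6,1)Q 4/4 satisfied
(6,2)Q 4/4 satisfied
(6,4)Q 2/2 satisfied

(0,0), (1,2), (3,3)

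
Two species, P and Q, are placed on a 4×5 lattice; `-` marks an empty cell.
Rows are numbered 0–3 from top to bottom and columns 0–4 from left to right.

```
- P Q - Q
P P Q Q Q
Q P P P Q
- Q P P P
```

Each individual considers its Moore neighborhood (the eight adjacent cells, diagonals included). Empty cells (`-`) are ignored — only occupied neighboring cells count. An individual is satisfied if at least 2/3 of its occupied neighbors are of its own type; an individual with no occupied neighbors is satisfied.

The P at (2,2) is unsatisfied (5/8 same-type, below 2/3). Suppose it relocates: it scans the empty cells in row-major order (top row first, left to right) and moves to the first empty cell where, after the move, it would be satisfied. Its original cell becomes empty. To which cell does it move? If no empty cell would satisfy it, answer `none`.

Vacating (2,2). Empty cells in order:
  (0,0): 3/3 same-type → satisfied — stop here.

(0,0)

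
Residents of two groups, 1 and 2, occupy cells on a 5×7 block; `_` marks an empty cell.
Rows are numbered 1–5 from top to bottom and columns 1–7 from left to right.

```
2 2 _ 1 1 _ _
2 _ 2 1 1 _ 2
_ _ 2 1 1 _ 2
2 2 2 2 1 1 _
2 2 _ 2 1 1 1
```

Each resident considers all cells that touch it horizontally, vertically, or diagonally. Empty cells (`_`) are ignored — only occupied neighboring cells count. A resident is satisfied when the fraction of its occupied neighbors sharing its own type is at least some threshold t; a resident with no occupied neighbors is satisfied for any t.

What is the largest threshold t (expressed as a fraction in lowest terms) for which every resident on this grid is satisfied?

2/5

(1,1)2 2/2
(1,2)2 3/3
(1,4)1 3/4
(1,5)1 3/3
(2,1)2 2/2
(2,3)2 2/5
(2,4)1 5/7
(2,5)1 5/5
(2,7)2 1/1
(3,3)2 4/6
(3,4)1 4/8
(3,5)1 5/6
(3,7)2 1/2
(4,1)2 3/3
(4,2)2 5/5
(4,3)2 5/6
(4,4)2 3/7
(4,5)1 5/7
(4,6)1 5/6
(5,1)2 3/3
(5,2)2 4/4
(5,4)2 2/4
(5,5)1 3/5
(5,6)1 4/4
(5,7)1 2/2
The smallest same-type fraction is 2/5 at (2,3), which reduces to 2/5. Any threshold above that leaves this resident unsatisfied.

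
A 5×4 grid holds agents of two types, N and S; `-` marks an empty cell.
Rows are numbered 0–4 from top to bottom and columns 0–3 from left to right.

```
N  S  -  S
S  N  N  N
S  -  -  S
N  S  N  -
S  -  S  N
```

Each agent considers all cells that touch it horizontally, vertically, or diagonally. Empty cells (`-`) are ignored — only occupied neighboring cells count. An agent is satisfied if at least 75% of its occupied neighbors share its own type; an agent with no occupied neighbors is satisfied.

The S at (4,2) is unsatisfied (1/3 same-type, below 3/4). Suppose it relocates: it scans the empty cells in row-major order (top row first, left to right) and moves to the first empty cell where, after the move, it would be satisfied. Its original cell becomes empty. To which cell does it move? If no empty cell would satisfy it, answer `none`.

none

Vacating (4,2). Empty cells in order:
  (0,2): 2/5 same-type → still unsatisfied.
  (2,1): 3/7 same-type → still unsatisfied.
  (2,2): 2/6 same-type → still unsatisfied.
  (3,3): 1/3 same-type → still unsatisfied.
  (4,1): 2/4 same-type → still unsatisfied.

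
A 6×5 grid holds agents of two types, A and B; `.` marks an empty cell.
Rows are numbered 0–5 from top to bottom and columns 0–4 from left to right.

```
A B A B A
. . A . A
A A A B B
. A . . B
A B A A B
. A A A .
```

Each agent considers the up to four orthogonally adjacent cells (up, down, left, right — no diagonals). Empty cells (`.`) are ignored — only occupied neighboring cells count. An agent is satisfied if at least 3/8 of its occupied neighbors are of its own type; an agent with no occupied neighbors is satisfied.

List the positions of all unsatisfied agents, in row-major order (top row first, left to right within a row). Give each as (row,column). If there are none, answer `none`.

Row 0: (0,0)A 0/1 unhappy · (0,1)B 0/2 unhappy · (0,2)A 1/3 unhappy · (0,3)B 0/2 unhappy · (0,4)A 1/2 ok
Row 1: (1,2)A 2/2 ok · (1,4)A 1/2 ok
Row 2: (2,0)A 1/1 ok · (2,1)A 3/3 ok · (2,2)A 2/3 ok · (2,3)B 1/2 ok · (2,4)B 2/3 ok
Row 3: (3,1)A 1/2 ok · (3,4)B 2/2 ok
Row 4: (4,0)A 0/1 unhappy · (4,1)B 0/4 unhappy · (4,2)A 2/3 ok · (4,3)A 2/3 ok · (4,4)B 1/2 ok
Row 5: (5,1)A 1/2 ok · (5,2)A 3/3 ok · (5,3)A 2/2 ok

(0,0), (0,1), (0,2), (0,3), (4,0), (4,1)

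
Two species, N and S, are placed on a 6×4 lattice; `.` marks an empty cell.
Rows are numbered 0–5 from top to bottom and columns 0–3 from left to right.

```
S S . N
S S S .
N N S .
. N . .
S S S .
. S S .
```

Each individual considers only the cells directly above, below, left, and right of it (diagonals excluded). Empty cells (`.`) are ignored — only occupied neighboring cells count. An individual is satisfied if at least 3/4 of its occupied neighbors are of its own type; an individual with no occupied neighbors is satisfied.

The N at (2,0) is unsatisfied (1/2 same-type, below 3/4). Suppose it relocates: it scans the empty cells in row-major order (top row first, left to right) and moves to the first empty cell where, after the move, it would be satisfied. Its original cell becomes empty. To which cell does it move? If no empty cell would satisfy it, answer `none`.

Vacating (2,0). Empty cells in order:
  (0,2): 1/3 same-type → still unsatisfied.
  (1,3): 1/2 same-type → still unsatisfied.
  (2,3): 0/1 same-type → still unsatisfied.
  (3,0): 1/2 same-type → still unsatisfied.
  (3,2): 1/3 same-type → still unsatisfied.
  (3,3): 0/0 same-type → satisfied — stop here.

(3,3)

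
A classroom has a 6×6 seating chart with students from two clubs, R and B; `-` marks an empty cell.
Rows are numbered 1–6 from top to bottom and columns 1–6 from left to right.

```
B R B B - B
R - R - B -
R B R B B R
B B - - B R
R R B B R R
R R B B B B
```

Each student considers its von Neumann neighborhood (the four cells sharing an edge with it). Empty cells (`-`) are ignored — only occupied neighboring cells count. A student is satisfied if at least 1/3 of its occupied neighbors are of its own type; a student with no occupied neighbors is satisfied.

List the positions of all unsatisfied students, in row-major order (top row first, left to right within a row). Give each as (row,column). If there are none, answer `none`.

(1,1), (1,2), (5,5)

Row 1: (1,1)B 0/2 not · (1,2)R 0/2 not · (1,3)B 1/3 satisfied · (1,4)B 1/1 satisfied · (1,6)B 0/0 satisfied
Row 2: (2,1)R 1/2 satisfied · (2,3)R 1/2 satisfied · (2,5)B 1/1 satisfied
Row 3: (3,1)R 1/3 satisfied · (3,2)B 1/3 satisfied · (3,3)R 1/3 satisfied · (3,4)B 1/2 satisfied · (3,5)B 3/4 satisfied · (3,6)R 1/2 satisfied
Row 4: (4,1)B 1/3 satisfied · (4,2)B 2/3 satisfied · (4,5)B 1/3 satisfied · (4,6)R 2/3 satisfied
Row 5: (5,1)R 2/3 satisfied · (5,2)R 2/4 satisfied · (5,3)B 2/3 satisfied · (5,4)B 2/3 satisfied · (5,5)R 1/4 not · (5,6)R 2/3 satisfied
Row 6: (6,1)R 2/2 satisfied · (6,2)R 2/3 satisfied · (6,3)B 2/3 satisfied · (6,4)B 3/3 satisfied · (6,5)B 2/3 satisfied · (6,6)B 1/2 satisfied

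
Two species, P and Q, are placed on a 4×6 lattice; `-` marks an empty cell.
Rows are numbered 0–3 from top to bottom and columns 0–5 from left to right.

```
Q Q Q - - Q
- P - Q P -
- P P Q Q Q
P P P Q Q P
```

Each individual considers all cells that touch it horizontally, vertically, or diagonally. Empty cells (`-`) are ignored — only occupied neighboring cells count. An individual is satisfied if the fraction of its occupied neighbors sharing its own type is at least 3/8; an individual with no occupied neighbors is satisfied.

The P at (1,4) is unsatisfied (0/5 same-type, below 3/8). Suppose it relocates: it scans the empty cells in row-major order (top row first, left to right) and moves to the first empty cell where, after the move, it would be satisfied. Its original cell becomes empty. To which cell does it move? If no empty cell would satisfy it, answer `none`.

(1,0)

Vacating (1,4). Empty cells in order:
  (0,3): 0/2 same-type → still unsatisfied.
  (0,4): 0/2 same-type → still unsatisfied.
  (1,0): 2/4 same-type → satisfied — stop here.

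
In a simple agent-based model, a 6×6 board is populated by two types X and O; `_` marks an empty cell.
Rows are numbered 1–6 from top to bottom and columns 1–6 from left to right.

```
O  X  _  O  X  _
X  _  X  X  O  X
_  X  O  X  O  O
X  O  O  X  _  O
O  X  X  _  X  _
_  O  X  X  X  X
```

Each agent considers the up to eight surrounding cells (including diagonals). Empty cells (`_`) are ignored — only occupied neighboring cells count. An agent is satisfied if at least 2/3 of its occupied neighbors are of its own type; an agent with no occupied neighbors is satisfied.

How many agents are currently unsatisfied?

18

Row 1: (1,1)O 0/2 ✗ · (1,2)X 2/3 ✓ · (1,4)O 1/4 ✗ · (1,5)X 2/4 ✗
Row 2: (2,1)X 2/3 ✓ · (2,3)X 4/6 ✓ · (2,4)X 3/7 ✗ · (2,5)O 3/7 ✗ · (2,6)X 1/4 ✗
Row 3: (3,2)X 3/6 ✗ · (3,3)O 2/7 ✗ · (3,4)X 3/7 ✗ · (3,5)O 3/7 ✗ · (3,6)O 3/4 ✓
Row 4: (4,1)X 2/4 ✗ · (4,2)O 3/7 ✗ · (4,3)O 2/7 ✗ · (4,4)X 3/6 ✗ · (4,6)O 2/3 ✓
Row 5: (5,1)O 2/4 ✗ · (5,2)X 3/7 ✗ · (5,3)X 4/7 ✗ · (5,5)X 4/5 ✓
Row 6: (6,2)O 1/4 ✗ · (6,3)X 3/4 ✓ · (6,4)X 4/4 ✓ · (6,5)X 3/3 ✓ · (6,6)X 2/2 ✓
Unsatisfied: (1,1), (1,4), (1,5), (2,4), (2,5), (2,6), (3,2), (3,3), (3,4), (3,5), (4,1), (4,2), (4,3), (4,4), (5,1), (5,2), (5,3), (6,2) — 18 in total.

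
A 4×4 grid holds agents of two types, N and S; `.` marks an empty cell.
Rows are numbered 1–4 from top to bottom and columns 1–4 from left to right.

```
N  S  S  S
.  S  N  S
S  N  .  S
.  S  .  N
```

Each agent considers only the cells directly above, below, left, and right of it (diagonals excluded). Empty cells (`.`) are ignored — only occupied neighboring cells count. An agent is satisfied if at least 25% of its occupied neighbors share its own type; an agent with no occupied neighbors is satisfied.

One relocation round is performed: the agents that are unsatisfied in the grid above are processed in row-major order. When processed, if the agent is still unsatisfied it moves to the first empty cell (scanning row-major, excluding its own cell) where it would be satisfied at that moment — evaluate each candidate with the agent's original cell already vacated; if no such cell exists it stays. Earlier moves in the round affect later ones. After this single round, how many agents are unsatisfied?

Initially unsatisfied (in order): (1,1), (2,3), (3,1), (3,2), (4,2), (4,4).
  (1,1) → (3,3).
  (2,3): now satisfied by earlier moves; stays.
  (3,1) → (1,1).
  (3,2): now satisfied by earlier moves; stays.
  (4,2) → (2,1).
  (4,4) → (3,1).
Resulting grid:
S S S S
S S N S
N N N S
. . . .
All satisfied now.

0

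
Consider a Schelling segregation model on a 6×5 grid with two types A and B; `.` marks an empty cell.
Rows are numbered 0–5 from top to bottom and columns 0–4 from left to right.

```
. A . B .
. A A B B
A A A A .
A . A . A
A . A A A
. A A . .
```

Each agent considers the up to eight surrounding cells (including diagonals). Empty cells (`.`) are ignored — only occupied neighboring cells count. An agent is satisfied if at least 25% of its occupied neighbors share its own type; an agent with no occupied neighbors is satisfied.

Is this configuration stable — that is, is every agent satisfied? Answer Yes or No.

Yes

(0,1)A 2/2 satisfied
(0,3)B 2/3 satisfied
(1,1)A 5/5 satisfied
(1,2)A 5/7 satisfied
(1,3)B 2/5 satisfied
(1,4)B 2/3 satisfied
(2,0)A 3/3 satisfied
(2,1)A 6/6 satisfied
(2,2)A 5/6 satisfied
(2,3)A 4/6 satisfied
(3,0)A 3/3 satisfied
(3,2)A 5/5 satisfied
(3,4)A 3/3 satisfied
(4,0)A 2/2 satisfied
(4,2)A 4/4 satisfied
(4,3)A 5/5 satisfied
(4,4)A 2/2 satisfied
(5,1)A 3/3 satisfied
(5,2)A 3/3 satisfied
All meet the threshold, so the configuration is stable.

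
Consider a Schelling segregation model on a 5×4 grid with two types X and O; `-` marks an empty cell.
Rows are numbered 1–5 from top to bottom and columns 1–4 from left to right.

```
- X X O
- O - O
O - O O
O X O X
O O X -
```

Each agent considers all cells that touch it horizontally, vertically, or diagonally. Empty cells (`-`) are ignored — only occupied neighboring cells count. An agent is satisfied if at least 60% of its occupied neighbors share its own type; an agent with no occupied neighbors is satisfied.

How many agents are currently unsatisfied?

8

Row 1: (1,2)X 1/2 unhappy · (1,3)X 1/4 unhappy · (1,4)O 1/2 unhappy
Row 2: (2,2)O 2/4 unhappy · (2,4)O 3/4 ok
Row 3: (3,1)O 2/3 ok · (3,3)O 4/6 ok · (3,4)O 3/4 ok
Row 4: (4,1)O 3/4 ok · (4,2)X 1/7 unhappy · (4,3)O 3/6 unhappy · (4,4)X 1/4 unhappy
Row 5: (5,1)O 2/3 ok · (5,2)O 3/5 ok · (5,3)X 2/4 unhappy
Unsatisfied: (1,2), (1,3), (1,4), (2,2), (4,2), (4,3), (4,4), (5,3) — 8 in total.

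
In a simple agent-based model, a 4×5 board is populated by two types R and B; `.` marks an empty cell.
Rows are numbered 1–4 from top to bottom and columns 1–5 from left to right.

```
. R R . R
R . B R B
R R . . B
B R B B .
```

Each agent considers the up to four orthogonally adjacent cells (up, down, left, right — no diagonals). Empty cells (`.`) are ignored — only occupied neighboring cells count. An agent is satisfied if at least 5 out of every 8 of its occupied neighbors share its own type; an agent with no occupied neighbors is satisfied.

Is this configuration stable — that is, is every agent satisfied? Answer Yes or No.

(1,2)R 1/1 ✓
(1,3)R 1/2 ✗
(1,5)R 0/1 ✗
(2,1)R 1/1 ✓
(2,3)B 0/2 ✗
(2,4)R 0/2 ✗
(2,5)B 1/3 ✗
(3,1)R 2/3 ✓
(3,2)R 2/2 ✓
(3,5)B 1/1 ✓
(4,1)B 0/2 ✗
(4,2)R 1/3 ✗
(4,3)B 1/2 ✗
(4,4)B 1/1 ✓
For instance (1,3) has only 1/2 same-type neighbors, below 5/8.

No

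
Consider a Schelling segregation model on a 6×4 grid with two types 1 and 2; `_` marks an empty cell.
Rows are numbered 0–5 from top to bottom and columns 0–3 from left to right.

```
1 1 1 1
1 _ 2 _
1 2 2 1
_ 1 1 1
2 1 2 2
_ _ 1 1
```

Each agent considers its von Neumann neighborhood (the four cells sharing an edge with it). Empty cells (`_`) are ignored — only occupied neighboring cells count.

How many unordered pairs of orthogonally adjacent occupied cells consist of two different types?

Scan each occupied cell's neighbors to the right and below so each pair is counted once.
Row 0: 1(0,0)–1(0,1)= 1(0,0)–1(1,0)= 1(0,1)–1(0,2)= 1(0,2)–1(0,3)= 1(0,2)–2(1,2)≠  → 1/5 unlike.
Row 1: 1(1,0)–1(2,0)= 2(1,2)–2(2,2)=  → 0/2 unlike.
Row 2: 1(2,0)–2(2,1)≠ 2(2,1)–2(2,2)= 2(2,1)–1(3,1)≠ 2(2,2)–1(2,3)≠ 2(2,2)–1(3,2)≠ 1(2,3)–1(3,3)=  → 4/6 unlike.
Row 3: 1(3,1)–1(3,2)= 1(3,1)–1(4,1)= 1(3,2)–1(3,3)= 1(3,2)–2(4,2)≠ 1(3,3)–2(4,3)≠  → 2/5 unlike.
Row 4: 2(4,0)–1(4,1)≠ 1(4,1)–2(4,2)≠ 2(4,2)–2(4,3)= 2(4,2)–1(5,2)≠ 2(4,3)–1(5,3)≠  → 4/5 unlike.
Row 5: 1(5,2)–1(5,3)=  → 0/1 unlike.
Total adjacent occupied pairs: 24; unlike-type pairs: 11.

11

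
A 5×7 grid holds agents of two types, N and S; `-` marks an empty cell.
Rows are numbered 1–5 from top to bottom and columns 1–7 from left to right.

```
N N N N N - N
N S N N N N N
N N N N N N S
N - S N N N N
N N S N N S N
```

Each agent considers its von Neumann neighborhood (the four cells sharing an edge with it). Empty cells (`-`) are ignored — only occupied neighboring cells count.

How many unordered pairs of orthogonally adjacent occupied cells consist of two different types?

14

Scan each occupied cell's neighbors to the right and below so each pair is counted once.
From row 1: 1 unlike of 10 pairs (running 1/10).
From row 2: 4 unlike of 13 pairs (running 5/23).
From row 3: 3 unlike of 12 pairs (running 8/35).
From row 4: 2 unlike of 10 pairs (running 10/45).
From row 5: 4 unlike of 6 pairs (running 14/51).
Total adjacent occupied pairs: 51; unlike-type pairs: 14.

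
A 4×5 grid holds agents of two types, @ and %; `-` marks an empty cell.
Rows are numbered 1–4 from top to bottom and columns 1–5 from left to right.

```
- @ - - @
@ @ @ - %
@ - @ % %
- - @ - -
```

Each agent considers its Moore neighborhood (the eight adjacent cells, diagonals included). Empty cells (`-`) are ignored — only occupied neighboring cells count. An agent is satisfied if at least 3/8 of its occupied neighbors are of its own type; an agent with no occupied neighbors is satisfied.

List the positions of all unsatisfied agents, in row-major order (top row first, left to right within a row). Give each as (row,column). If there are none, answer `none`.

(1,5)

(1,2)@ 3/3 ok
(1,5)@ 0/1 unhappy
(2,1)@ 3/3 ok
(2,2)@ 5/5 ok
(2,3)@ 3/4 ok
(2,5)% 2/3 ok
(3,1)@ 2/2 ok
(3,3)@ 3/4 ok
(3,4)% 2/5 ok
(3,5)% 2/2 ok
(4,3)@ 1/2 ok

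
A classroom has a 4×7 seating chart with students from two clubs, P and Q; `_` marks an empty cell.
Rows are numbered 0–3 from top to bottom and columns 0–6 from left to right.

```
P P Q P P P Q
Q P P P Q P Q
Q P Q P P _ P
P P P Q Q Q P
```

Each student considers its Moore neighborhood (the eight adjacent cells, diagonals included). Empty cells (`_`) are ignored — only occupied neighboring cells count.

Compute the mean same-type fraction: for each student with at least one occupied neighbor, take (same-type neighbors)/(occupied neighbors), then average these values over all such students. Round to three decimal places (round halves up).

0.452

(0,0)P 2/3
(0,1)P 3/5
(0,2)Q 0/5
(0,3)P 3/5
(0,4)P 4/5
(0,5)P 2/5
(0,6)Q 1/3
(1,0)Q 1/5
(1,1)P 4/8
(1,2)P 6/8
(1,3)P 5/8
(1,4)Q 0/7
(1,5)P 4/7
(1,6)Q 1/4
(2,0)Q 1/5
(2,1)P 5/8
(2,2)Q 1/8
(2,3)P 4/8
(2,4)P 3/7
(2,6)P 2/4
(3,0)P 2/3
(3,1)P 3/5
(3,2)P 3/5
(3,3)Q 2/5
(3,4)Q 2/4
(3,5)Q 1/4
(3,6)P 1/2
Sum over 27 students: 2/3 + 3/5 + 0/5 + 3/5 + 4/5 + 2/5 + 1/3 + 1/5 + 4/8 + 6/8 + 5/8 + 0/7 + 4/7 + 1/4 + 1/5 + 5/8 + 1/8 + 4/8 + 3/7 + 2/4 + 2/3 + 3/5 + 3/5 + 2/5 + 2/4 + 1/4 + 1/2 = 1463/120; mean = 1463/120 ÷ 27 = 1463/3240 = 0.451543… → 0.452.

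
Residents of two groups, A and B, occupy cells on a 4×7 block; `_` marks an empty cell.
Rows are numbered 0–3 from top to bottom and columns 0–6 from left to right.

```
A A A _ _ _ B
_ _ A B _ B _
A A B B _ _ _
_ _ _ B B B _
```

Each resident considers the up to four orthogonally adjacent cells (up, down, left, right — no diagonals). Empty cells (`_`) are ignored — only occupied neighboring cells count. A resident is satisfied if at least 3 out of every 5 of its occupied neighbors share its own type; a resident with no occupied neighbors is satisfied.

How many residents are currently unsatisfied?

(0,0)A 1/1 satisfied
(0,1)A 2/2 satisfied
(0,2)A 2/2 satisfied
(0,6)B 0/0 satisfied
(1,2)A 1/3 not
(1,3)B 1/2 not
(1,5)B 0/0 satisfied
(2,0)A 1/1 satisfied
(2,1)A 1/2 not
(2,2)B 1/3 not
(2,3)B 3/3 satisfied
(3,3)B 2/2 satisfied
(3,4)B 2/2 satisfied
(3,5)B 1/1 satisfied
Unsatisfied: (1,2), (1,3), (2,1), (2,2) — 4 in total.

4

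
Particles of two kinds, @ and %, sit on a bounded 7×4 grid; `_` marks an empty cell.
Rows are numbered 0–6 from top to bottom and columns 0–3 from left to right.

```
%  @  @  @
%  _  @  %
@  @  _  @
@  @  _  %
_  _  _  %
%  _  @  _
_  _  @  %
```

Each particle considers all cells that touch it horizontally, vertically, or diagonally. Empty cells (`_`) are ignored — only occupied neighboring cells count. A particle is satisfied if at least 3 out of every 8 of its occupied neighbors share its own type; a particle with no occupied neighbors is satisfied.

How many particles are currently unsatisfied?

(0,0)% 1/2 satisfied
(0,1)@ 2/4 satisfied
(0,2)@ 3/4 satisfied
(0,3)@ 2/3 satisfied
(1,0)% 1/4 not
(1,2)@ 5/6 satisfied
(1,3)% 0/4 not
(2,0)@ 3/4 satisfied
(2,1)@ 4/5 satisfied
(2,3)@ 1/3 not
(3,0)@ 3/3 satisfied
(3,1)@ 3/3 satisfied
(3,3)% 1/2 satisfied
(4,3)% 1/2 satisfied
(5,0)% 0/0 satisfied
(5,2)@ 1/3 not
(6,2)@ 1/2 satisfied
(6,3)% 0/2 not
Unsatisfied: (1,0), (1,3), (2,3), (5,2), (6,3) — 5 in total.

5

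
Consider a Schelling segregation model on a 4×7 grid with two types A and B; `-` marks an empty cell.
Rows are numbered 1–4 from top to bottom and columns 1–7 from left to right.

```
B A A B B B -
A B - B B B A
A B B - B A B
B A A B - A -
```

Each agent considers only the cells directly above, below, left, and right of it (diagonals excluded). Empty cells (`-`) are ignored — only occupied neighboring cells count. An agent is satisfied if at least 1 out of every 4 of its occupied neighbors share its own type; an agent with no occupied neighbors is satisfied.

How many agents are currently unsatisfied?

5

(1,1)B 0/2 ✗
(1,2)A 1/3 ✓
(1,3)A 1/2 ✓
(1,4)B 2/3 ✓
(1,5)B 3/3 ✓
(1,6)B 2/2 ✓
(2,1)A 1/3 ✓
(2,2)B 1/3 ✓
(2,4)B 2/2 ✓
(2,5)B 4/4 ✓
(2,6)B 2/4 ✓
(2,7)A 0/2 ✗
(3,1)A 1/3 ✓
(3,2)B 2/4 ✓
(3,3)B 1/2 ✓
(3,5)B 1/2 ✓
(3,6)A 1/4 ✓
(3,7)B 0/2 ✗
(4,1)B 0/2 ✗
(4,2)A 1/3 ✓
(4,3)A 1/3 ✓
(4,4)B 0/1 ✗
(4,6)A 1/1 ✓
Unsatisfied: (1,1), (2,7), (3,7), (4,1), (4,4) — 5 in total.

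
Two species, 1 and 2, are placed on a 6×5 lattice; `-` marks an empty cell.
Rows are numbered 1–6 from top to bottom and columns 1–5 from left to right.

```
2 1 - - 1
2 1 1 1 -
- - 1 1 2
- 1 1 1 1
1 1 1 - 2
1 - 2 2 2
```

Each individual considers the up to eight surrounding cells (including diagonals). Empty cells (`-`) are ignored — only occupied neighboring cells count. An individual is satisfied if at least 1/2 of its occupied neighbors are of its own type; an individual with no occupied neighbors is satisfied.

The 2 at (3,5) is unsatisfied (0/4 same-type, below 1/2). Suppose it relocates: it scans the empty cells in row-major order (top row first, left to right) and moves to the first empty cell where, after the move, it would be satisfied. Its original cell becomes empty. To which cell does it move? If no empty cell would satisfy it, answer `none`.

(5,4)

Vacating (3,5). Empty cells in order:
  (1,3): 0/4 same-type → still unsatisfied.
  (1,4): 0/3 same-type → still unsatisfied.
  (2,5): 0/3 same-type → still unsatisfied.
  (3,1): 1/3 same-type → still unsatisfied.
  (3,2): 1/6 same-type → still unsatisfied.
  (4,1): 0/3 same-type → still unsatisfied.
  (5,4): 4/8 same-type → satisfied — stop here.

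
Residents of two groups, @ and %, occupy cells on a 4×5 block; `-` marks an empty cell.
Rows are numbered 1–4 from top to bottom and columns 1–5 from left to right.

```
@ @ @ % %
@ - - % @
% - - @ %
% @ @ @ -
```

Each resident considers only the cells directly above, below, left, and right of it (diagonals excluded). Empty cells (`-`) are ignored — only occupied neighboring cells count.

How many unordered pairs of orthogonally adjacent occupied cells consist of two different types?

8

Scan each occupied cell's neighbors to the right and below so each pair is counted once.
From row 1: 2 unlike of 7 pairs (running 2/7).
From row 2: 4 unlike of 4 pairs (running 6/11).
From row 3: 1 unlike of 3 pairs (running 7/14).
From row 4: 1 unlike of 3 pairs (running 8/17).
Total adjacent occupied pairs: 17; unlike-type pairs: 8.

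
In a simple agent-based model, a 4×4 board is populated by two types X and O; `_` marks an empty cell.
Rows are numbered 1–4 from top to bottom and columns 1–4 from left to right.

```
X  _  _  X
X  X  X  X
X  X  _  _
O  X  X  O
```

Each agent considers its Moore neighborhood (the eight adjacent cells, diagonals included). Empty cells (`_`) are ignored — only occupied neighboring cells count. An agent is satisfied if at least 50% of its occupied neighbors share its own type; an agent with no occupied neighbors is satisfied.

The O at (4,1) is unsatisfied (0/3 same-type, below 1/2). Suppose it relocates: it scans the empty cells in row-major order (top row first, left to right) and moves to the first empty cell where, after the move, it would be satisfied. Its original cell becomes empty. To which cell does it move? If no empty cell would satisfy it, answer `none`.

none

Vacating (4,1). Empty cells in order:
  (1,2): 0/4 same-type → still unsatisfied.
  (1,3): 0/4 same-type → still unsatisfied.
  (3,3): 1/7 same-type → still unsatisfied.
  (3,4): 1/4 same-type → still unsatisfied.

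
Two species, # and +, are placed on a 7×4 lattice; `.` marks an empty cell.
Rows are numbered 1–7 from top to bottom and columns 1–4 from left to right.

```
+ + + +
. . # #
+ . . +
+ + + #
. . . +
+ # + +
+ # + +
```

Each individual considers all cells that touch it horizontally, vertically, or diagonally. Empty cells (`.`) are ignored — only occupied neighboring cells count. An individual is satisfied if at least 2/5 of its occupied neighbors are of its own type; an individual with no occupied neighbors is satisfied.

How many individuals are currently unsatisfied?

(1,1)+ 1/1 ✓
(1,2)+ 2/3 ✓
(1,3)+ 2/4 ✓
(1,4)+ 1/3 ✗
(2,3)# 1/5 ✗
(2,4)# 1/4 ✗
(3,1)+ 2/2 ✓
(3,4)+ 1/4 ✗
(4,1)+ 2/2 ✓
(4,2)+ 3/3 ✓
(4,3)+ 3/4 ✓
(4,4)# 0/3 ✗
(5,4)+ 3/4 ✓
(6,1)+ 1/3 ✗
(6,2)# 1/5 ✗
(6,3)+ 4/6 ✓
(6,4)+ 4/4 ✓
(7,1)+ 1/3 ✗
(7,2)# 1/5 ✗
(7,3)+ 3/5 ✓
(7,4)+ 3/3 ✓
Unsatisfied: (1,4), (2,3), (2,4), (3,4), (4,4), (6,1), (6,2), (7,1), (7,2) — 9 in total.

9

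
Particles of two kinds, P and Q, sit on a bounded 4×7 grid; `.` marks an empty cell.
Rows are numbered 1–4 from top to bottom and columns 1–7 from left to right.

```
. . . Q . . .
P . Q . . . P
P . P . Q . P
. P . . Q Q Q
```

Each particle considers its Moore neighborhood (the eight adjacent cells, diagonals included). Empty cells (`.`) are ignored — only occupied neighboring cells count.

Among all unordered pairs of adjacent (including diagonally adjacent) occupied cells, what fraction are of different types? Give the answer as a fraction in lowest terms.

Scan each occupied cell's neighbors to the right and below (and the two forward diagonals) so each pair is counted once.
Row 1: Q(1,4)–Q(2,3)=  → 0/1 unlike.
Row 2: P(2,1)–P(3,1)= Q(2,3)–P(3,3)≠ P(2,7)–P(3,7)=  → 1/3 unlike.
Row 3: P(3,1)–P(4,2)= P(3,3)–P(4,2)= Q(3,5)–Q(4,5)= Q(3,5)–Q(4,6)= P(3,7)–Q(4,7)≠ P(3,7)–Q(4,6)≠  → 2/6 unlike.
Row 4: Q(4,5)–Q(4,6)= Q(4,6)–Q(4,7)=  → 0/2 unlike.
Total adjacent occupied pairs: 12; unlike-type pairs: 3.
3/12 reduces to 1/4.

1/4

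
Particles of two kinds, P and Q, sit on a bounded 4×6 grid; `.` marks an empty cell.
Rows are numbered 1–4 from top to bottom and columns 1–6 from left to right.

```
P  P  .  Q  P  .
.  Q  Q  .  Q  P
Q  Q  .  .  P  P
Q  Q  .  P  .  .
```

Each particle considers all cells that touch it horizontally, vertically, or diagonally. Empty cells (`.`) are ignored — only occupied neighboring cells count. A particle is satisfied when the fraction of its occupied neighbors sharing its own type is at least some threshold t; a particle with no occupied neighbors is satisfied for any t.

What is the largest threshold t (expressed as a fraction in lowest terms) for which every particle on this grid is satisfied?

1/5

Row 1: (1,1)P 1/2 · (1,2)P 1/3 · (1,4)Q 2/3 · (1,5)P 1/3
Row 2: (2,2)Q 3/5 · (2,3)Q 3/4 · (2,5)Q 1/5 · (2,6)P 3/4
Row 3: (3,1)Q 4/4 · (3,2)Q 5/5 · (3,5)P 3/4 · (3,6)P 2/3
Row 4: (4,1)Q 3/3 · (4,2)Q 3/3 · (4,4)P 1/1
The smallest same-type fraction is 1/5 at (2,5), which reduces to 1/5. Any threshold above that leaves this particle unsatisfied.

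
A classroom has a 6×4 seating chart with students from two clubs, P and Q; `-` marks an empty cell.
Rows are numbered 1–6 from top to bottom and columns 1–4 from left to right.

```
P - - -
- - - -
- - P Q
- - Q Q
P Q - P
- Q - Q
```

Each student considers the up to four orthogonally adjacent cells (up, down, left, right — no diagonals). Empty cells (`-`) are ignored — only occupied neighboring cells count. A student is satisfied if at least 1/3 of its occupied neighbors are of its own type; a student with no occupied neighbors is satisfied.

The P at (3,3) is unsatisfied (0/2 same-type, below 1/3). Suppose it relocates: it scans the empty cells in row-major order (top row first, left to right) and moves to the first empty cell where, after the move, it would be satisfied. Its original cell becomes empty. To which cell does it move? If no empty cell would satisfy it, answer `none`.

(1,2)

Vacating (3,3). Empty cells in order:
  (1,2): 1/1 same-type → satisfied — stop here.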